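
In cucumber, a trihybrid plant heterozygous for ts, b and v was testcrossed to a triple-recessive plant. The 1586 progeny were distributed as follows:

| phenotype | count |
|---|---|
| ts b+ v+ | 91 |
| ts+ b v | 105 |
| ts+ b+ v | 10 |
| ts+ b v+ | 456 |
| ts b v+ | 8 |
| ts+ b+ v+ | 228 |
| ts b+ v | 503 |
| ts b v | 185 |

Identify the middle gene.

The two most frequent reciprocal classes, ts b+ v and ts+ b v+, are the parental types, so the F1 was ts b+ v / ts+ b v+.
The two rarest classes, ts+ b+ v and ts b v+, are the double crossovers. Comparing them with the parentals, only the ts allele has switched, so ts is the middle locus and the order is v – ts – b.

ts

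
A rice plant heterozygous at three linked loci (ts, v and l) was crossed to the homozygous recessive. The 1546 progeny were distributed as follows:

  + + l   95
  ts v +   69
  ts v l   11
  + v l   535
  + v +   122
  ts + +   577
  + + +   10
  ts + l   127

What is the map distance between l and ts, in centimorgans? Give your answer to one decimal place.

The two most frequent reciprocal classes, ts + + and + v l, are the parental types, so the F1 was ts + + / + v l.
The two rarest classes, + + + and ts v l, are the double crossovers. Comparing them with the parentals, only the ts allele has switched, so ts is the middle locus and the order is v – ts – l.
Crossovers in the ts–l interval produce the single-crossover classes ts + l and + v + (127 + 122 = 249) plus the double crossovers (21).
RF(ts–l) = (249 + 21) / 1546 = 270/1546 = 0.1746 → 17.5 centimorgans.

17.5 centimorgans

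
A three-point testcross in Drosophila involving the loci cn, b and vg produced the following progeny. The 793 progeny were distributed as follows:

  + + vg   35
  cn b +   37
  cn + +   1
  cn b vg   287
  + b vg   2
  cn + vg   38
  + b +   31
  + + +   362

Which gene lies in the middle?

The two most frequent reciprocal classes, cn b vg and + + +, are the parental types, so the F1 was cn b vg / + + +.
The two rarest classes, + b vg and cn + +, are the double crossovers. Comparing them with the parentals, only the cn allele has switched, so cn is the middle locus and the order is b – cn – vg.

cn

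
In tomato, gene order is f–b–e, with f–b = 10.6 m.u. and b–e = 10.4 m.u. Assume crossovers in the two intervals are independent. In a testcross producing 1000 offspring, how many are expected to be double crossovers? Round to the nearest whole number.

Map distances give recombination frequencies of 0.106 and 0.104 for the two intervals.
With no interference, expected double-crossover frequency = 0.106 × 0.104 = 0.01102.
Expected number = 0.01102 × 1000 = 11.02 ≈ 11.

11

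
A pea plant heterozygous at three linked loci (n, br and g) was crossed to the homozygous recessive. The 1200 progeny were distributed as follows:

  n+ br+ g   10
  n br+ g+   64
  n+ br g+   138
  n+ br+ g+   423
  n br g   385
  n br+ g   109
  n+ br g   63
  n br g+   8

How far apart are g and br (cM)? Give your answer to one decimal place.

The two most frequent reciprocal classes, n+ br+ g+ and n br g, are the parental types, so the F1 was n+ br+ g+ / n br g.
The two rarest classes, n+ br+ g and n br g+, are the double crossovers. Comparing them with the parentals, only the g allele has switched, so g is the middle locus and the order is n – g – br.
Crossovers in the g–br interval produce the single-crossover classes n+ br g+ and n br+ g (138 + 109 = 247) plus the double crossovers (18).
RF(g–br) = (247 + 18) / 1200 = 265/1200 = 0.2208 → 22.1 cM.

22.1 cM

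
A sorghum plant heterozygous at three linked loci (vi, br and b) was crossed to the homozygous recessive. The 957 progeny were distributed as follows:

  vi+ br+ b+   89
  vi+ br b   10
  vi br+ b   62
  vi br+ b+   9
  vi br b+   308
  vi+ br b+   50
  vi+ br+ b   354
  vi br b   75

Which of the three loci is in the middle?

br

The two most frequent reciprocal classes, vi br b+ and vi+ br+ b, are the parental types, so the F1 was vi br b+ / vi+ br+ b.
The two rarest classes, vi br+ b+ and vi+ br b, are the double crossovers. Comparing them with the parentals, only the br allele has switched, so br is the middle locus and the order is vi – br – b.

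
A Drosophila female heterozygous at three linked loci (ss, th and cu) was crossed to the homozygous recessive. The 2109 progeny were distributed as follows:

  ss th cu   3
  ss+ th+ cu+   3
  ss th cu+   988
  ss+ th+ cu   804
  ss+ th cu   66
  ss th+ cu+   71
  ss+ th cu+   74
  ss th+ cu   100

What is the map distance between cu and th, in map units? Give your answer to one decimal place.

6.8 map units

The two most frequent reciprocal classes, ss th cu+ and ss+ th+ cu, are the parental types, so the F1 was ss th cu+ / ss+ th+ cu.
The two rarest classes, ss th cu and ss+ th+ cu+, are the double crossovers. Comparing them with the parentals, only the cu allele has switched, so cu is the middle locus and the order is th – cu – ss.
Crossovers in the th–cu interval produce the single-crossover classes ss th+ cu+ and ss+ th cu (71 + 66 = 137) plus the double crossovers (6).
RF(th–cu) = (137 + 6) / 2109 = 143/2109 = 0.0678 → 6.8 map units.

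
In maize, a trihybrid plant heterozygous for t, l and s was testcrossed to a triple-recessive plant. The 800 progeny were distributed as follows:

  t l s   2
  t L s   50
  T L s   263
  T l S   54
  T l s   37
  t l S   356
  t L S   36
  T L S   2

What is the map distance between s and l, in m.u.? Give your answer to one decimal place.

9.6 m.u.

The two most frequent reciprocal classes, t l S and T L s, are the parental types, so the F1 was t l S / T L s.
The two rarest classes, t l s and T L S, are the double crossovers. Comparing them with the parentals, only the s allele has switched, so s is the middle locus and the order is t – s – l.
Crossovers in the s–l interval produce the single-crossover classes t L S and T l s (36 + 37 = 73) plus the double crossovers (4).
RF(s–l) = (73 + 4) / 800 = 77/800 = 0.0963 → 9.6 m.u.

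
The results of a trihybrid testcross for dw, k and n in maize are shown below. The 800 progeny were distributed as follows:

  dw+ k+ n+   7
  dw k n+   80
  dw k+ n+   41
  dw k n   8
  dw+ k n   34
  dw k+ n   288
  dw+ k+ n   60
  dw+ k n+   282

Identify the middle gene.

The two most frequent reciprocal classes, dw+ k n+ and dw k+ n, are the parental types, so the F1 was dw+ k n+ / dw k+ n.
The two rarest classes, dw+ k+ n+ and dw k n, are the double crossovers. Comparing them with the parentals, only the k allele has switched, so k is the middle locus and the order is dw – k – n.

k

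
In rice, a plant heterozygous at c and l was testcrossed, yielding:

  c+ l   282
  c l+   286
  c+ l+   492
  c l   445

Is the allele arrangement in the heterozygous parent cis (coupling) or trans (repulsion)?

The two most frequent classes are c+ l+ (492) and c l (445); these are the parental (non-recombinant) types.
So the F1 carried c+ l+ on one chromosome and c l on the other — the recessive alleles are on the same chromosome (cis / coupling).

cis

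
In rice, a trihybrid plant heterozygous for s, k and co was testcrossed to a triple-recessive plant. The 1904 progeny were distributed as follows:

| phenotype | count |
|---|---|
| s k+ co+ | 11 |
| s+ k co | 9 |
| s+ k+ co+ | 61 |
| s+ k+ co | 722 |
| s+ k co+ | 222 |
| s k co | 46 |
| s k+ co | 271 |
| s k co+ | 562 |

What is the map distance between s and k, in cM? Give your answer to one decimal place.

26.9 cM

The two most frequent reciprocal classes, s k co+ and s+ k+ co, are the parental types, so the F1 was s k co+ / s+ k+ co.
The two rarest classes, s k+ co+ and s+ k co, are the double crossovers. Comparing them with the parentals, only the k allele has switched, so k is the middle locus and the order is co – k – s.
Crossovers in the k–s interval produce the single-crossover classes s+ k co+ and s k+ co (222 + 271 = 493) plus the double crossovers (20).
RF(k–s) = (493 + 20) / 1904 = 513/1904 = 0.2694 → 26.9 cM.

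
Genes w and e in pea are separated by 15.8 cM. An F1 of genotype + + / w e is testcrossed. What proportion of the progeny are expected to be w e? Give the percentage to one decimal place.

A map distance of 15.8 cM corresponds to a recombination frequency of 0.158.
The F1 is + + / w e, so w e is a parental gamete class with expected frequency (1 − r)/2 = 0.842/2 = 0.4210.
That is 0.4210 = 42.1% of the progeny.

42.1%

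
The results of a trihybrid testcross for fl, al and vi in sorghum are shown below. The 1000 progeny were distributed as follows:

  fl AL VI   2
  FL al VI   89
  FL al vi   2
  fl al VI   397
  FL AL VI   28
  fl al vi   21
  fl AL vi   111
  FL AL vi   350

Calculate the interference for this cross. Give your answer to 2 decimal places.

The two most frequent reciprocal classes, fl al VI and FL AL vi, are the parental types, so the F1 was fl al VI / FL AL vi.
The two rarest classes, fl AL VI and FL al vi, are the double crossovers. Comparing them with the parentals, only the al allele has switched, so al is the middle locus and the order is fl – al – vi.
fl–al: (200 + 4)/1000 = 0.2040; al–vi: (49 + 4)/1000 = 0.0530.
Expected DCO frequency = 0.2040 × 0.0530 ≈ 0.01081; observed = 4/1000 ≈ 0.00400.
Coefficient of coincidence = 0.00400/0.01081 ≈ 0.37; interference = 1 − 0.37 = 0.63.

0.63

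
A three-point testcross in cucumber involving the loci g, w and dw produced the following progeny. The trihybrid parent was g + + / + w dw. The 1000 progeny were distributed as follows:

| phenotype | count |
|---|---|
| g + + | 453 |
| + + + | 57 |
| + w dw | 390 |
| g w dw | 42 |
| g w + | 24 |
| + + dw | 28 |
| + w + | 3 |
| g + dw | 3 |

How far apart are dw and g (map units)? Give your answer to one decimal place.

10.5 map units

The two rarest classes, g + dw and + w +, are the double crossovers. Comparing them with the parentals, only the dw allele has switched, so dw is the middle locus and the order is g – dw – w.
Crossovers in the g–dw interval produce the single-crossover classes + + + and g w dw (57 + 42 = 99) plus the double crossovers (6).
RF(g–dw) = (99 + 6) / 1000 = 105/1000 = 0.1050 → 10.5 map units.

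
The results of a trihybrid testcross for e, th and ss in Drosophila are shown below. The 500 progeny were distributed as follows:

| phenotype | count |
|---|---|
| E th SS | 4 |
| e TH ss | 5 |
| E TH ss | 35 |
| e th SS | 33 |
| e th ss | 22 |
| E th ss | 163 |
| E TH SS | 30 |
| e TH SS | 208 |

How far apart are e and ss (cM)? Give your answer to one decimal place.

12.2 cM

The two most frequent reciprocal classes, e TH SS and E th ss, are the parental types, so the F1 was e TH SS / E th ss.
The two rarest classes, e TH ss and E th SS, are the double crossovers. Comparing them with the parentals, only the ss allele has switched, so ss is the middle locus and the order is e – ss – th.
Crossovers in the e–ss interval produce the single-crossover classes E TH SS and e th ss (30 + 22 = 52) plus the double crossovers (9).
RF(e–ss) = (52 + 9) / 500 = 61/500 = 0.1220 → 12.2 cM.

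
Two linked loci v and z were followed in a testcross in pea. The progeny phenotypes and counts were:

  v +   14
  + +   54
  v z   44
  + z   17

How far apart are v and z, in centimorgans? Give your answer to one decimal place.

The two most frequent classes, + + (54) and v z (44), are the parental types, so the F1 was + + / v z.
The recombinant classes are + z and v +: 17 + 14 = 31.
Recombination frequency = 31/129 = 0.2403 ≈ 24.0%, i.e. 24.0 centimorgans.

24.0 centimorgans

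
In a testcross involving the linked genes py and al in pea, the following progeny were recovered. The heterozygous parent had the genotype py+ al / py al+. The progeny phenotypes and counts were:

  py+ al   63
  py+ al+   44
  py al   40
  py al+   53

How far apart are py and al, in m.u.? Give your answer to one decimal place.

The recombinant classes are py+ al+ and py al: 44 + 40 = 84.
Recombination frequency = 84/200 = 0.4200 ≈ 42.0%, i.e. 42.0 m.u.

42.0 m.u.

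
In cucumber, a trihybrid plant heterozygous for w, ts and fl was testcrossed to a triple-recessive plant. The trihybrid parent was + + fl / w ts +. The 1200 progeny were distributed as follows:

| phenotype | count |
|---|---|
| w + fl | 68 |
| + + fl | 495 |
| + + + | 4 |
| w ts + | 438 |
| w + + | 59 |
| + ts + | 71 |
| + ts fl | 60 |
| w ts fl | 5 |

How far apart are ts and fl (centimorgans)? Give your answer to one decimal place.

10.7 centimorgans

The two rarest classes, + + + and w ts fl, are the double crossovers. Comparing them with the parentals, only the fl allele has switched, so fl is the middle locus and the order is w – fl – ts.
Crossovers in the fl–ts interval produce the single-crossover classes + ts fl and w + + (60 + 59 = 119) plus the double crossovers (9).
RF(fl–ts) = (119 + 9) / 1200 = 128/1200 = 0.1067 → 10.7 centimorgans.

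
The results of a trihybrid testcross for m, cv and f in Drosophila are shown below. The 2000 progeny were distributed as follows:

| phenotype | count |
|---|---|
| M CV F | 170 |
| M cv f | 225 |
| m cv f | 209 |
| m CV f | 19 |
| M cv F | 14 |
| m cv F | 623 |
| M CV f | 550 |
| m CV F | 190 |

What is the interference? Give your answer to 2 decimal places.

0.64

The two most frequent reciprocal classes, m cv F and M CV f, are the parental types, so the F1 was m cv F / M CV f.
The two rarest classes, M cv F and m CV f, are the double crossovers. Comparing them with the parentals, only the m allele has switched, so m is the middle locus and the order is f – m – cv.
f–m: (379 + 33)/2000 = 0.2060; m–cv: (415 + 33)/2000 = 0.2240.
Expected DCO frequency = 0.2060 × 0.2240 ≈ 0.04614; observed = 33/2000 ≈ 0.01650.
Coefficient of coincidence = 0.01650/0.04614 ≈ 0.36; interference = 1 − 0.36 = 0.64.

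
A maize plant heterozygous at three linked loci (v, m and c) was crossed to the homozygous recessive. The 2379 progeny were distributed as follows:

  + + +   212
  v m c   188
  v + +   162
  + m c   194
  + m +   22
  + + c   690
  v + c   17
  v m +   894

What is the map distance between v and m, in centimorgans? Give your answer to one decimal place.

The two most frequent reciprocal classes, + + c and v m +, are the parental types, so the F1 was + + c / v m +.
The two rarest classes, v + c and + m +, are the double crossovers. Comparing them with the parentals, only the v allele has switched, so v is the middle locus and the order is c – v – m.
Crossovers in the v–m interval produce the single-crossover classes + m c and v + + (194 + 162 = 356) plus the double crossovers (39).
RF(v–m) = (356 + 39) / 2379 = 395/2379 = 0.1660 → 16.6 centimorgans.

16.6 centimorgans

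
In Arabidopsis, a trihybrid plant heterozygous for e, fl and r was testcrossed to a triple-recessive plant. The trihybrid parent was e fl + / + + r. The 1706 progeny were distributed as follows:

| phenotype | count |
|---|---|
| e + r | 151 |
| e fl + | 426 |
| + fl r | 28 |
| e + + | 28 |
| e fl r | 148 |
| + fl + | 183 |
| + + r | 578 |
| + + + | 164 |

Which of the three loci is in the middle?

fl

The two rarest classes, e + + and + fl r, are the double crossovers. Comparing them with the parentals, only the fl allele has switched, so fl is the middle locus and the order is r – fl – e.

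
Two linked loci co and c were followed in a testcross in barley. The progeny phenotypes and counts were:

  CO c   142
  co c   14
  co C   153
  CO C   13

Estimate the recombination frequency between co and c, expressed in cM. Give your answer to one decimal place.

8.4 cM

The two most frequent classes, CO c (142) and co C (153), are the parental types, so the F1 was CO c / co C.
The recombinant classes are CO C and co c: 13 + 14 = 27.
Recombination frequency = 27/322 = 0.0839 ≈ 8.4%, i.e. 8.4 cM.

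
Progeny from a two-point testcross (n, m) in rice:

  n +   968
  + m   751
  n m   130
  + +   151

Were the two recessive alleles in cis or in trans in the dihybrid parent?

trans

The two most frequent classes are + m (751) and n + (968); these are the parental (non-recombinant) types.
So the F1 carried + m on one chromosome and n + on the other — the recessive alleles are on opposite chromosomes (trans / repulsion).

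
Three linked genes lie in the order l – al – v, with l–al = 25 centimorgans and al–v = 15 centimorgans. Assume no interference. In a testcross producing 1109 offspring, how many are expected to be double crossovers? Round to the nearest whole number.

42

Map distances give recombination frequencies of 0.250 and 0.150 for the two intervals.
With no interference, expected double-crossover frequency = 0.250 × 0.150 = 0.03750.
Expected number = 0.03750 × 1109 = 41.59 ≈ 42.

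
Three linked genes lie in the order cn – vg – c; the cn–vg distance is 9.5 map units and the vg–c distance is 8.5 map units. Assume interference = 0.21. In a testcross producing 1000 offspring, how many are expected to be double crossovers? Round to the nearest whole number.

6

Map distances give recombination frequencies of 0.095 and 0.085 for the two intervals.
With interference 0.21 (so coincidence = 0.79), expected double-crossover frequency = 0.095 × 0.085 × 0.79 = 0.00638.
Expected number = 0.00638 × 1000 = 6.38 ≈ 6.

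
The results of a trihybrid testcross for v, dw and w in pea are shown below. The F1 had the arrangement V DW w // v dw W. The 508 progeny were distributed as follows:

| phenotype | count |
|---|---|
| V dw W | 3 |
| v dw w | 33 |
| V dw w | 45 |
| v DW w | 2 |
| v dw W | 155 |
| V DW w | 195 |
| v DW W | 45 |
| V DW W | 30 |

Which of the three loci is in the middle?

v

The two rarest classes, v DW w and V dw W, are the double crossovers. Comparing them with the parentals, only the v allele has switched, so v is the middle locus and the order is w – v – dw.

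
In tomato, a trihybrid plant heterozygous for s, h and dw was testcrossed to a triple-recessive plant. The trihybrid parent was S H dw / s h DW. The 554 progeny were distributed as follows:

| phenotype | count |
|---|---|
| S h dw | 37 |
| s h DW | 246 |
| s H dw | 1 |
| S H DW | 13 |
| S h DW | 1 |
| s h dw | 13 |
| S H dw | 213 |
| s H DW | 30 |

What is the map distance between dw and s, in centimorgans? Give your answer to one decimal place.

The two rarest classes, s H dw and S h DW, are the double crossovers. Comparing them with the parentals, only the s allele has switched, so s is the middle locus and the order is h – s – dw.
Crossovers in the s–dw interval produce the single-crossover classes S H DW and s h dw (13 + 13 = 26) plus the double crossovers (2).
RF(s–dw) = (26 + 2) / 554 = 28/554 = 0.0505 → 5.1 centimorgans.

5.1 centimorgans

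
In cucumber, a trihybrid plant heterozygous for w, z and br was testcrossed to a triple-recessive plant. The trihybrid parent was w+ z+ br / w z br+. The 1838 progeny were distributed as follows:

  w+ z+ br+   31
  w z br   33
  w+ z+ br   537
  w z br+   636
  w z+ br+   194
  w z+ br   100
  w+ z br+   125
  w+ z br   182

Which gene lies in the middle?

The two rarest classes, w+ z+ br+ and w z br, are the double crossovers. Comparing them with the parentals, only the br allele has switched, so br is the middle locus and the order is w – br – z.

br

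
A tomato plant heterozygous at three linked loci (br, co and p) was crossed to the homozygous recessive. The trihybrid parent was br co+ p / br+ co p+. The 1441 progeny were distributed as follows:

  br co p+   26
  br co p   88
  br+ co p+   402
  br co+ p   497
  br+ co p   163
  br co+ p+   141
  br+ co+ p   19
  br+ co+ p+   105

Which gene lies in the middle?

br

The two rarest classes, br+ co+ p and br co p+, are the double crossovers. Comparing them with the parentals, only the br allele has switched, so br is the middle locus and the order is co – br – p.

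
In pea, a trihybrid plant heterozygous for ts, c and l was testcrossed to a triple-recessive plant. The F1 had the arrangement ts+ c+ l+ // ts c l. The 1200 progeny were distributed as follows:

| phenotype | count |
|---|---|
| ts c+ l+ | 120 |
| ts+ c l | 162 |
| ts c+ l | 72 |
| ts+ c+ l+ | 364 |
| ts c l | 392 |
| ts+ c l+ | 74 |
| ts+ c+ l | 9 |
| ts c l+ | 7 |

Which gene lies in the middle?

l

The two rarest classes, ts+ c+ l and ts c l+, are the double crossovers. Comparing them with the parentals, only the l allele has switched, so l is the middle locus and the order is c – l – ts.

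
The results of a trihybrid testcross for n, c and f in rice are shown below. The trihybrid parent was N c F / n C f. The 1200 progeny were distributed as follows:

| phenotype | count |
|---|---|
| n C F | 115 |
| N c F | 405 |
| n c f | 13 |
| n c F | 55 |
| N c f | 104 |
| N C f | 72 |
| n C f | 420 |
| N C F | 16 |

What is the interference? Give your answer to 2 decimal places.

The two rarest classes, N C F and n c f, are the double crossovers. Comparing them with the parentals, only the c allele has switched, so c is the middle locus and the order is f – c – n.
f–c: (219 + 29)/1200 = 0.2067; c–n: (127 + 29)/1200 = 0.1300.
Expected DCO frequency = 0.2067 × 0.1300 ≈ 0.02687; observed = 29/1200 ≈ 0.02417.
Coefficient of coincidence = 0.02417/0.02687 ≈ 0.90; interference = 1 − 0.90 = 0.10.

0.10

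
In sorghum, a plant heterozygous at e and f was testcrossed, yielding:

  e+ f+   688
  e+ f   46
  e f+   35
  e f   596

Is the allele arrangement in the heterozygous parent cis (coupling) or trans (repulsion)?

The two most frequent classes are e+ f+ (688) and e f (596); these are the parental (non-recombinant) types.
So the F1 carried e+ f+ on one chromosome and e f on the other — the recessive alleles are on the same chromosome (cis / coupling).

cis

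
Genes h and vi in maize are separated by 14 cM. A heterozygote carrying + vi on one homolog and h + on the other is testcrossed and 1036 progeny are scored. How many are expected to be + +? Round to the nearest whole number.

A map distance of 14 cM corresponds to a recombination frequency of 0.140.
The F1 is + vi / h +, so + + is a recombinant gamete class with expected frequency r/2 = 0.140/2 = 0.0700.
Expected number = 0.0700 × 1036 = 72.52 ≈ 73.

73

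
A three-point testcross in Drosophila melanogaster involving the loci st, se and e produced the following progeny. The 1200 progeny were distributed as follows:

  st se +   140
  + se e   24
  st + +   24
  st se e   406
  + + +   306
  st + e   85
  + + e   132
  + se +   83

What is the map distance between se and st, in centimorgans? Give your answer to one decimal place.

18.0 centimorgans

The two most frequent reciprocal classes, + + + and st se e, are the parental types, so the F1 was + + + / st se e.
The two rarest classes, st + + and + se e, are the double crossovers. Comparing them with the parentals, only the st allele has switched, so st is the middle locus and the order is se – st – e.
Crossovers in the se–st interval produce the single-crossover classes + se + and st + e (83 + 85 = 168) plus the double crossovers (48).
RF(se–st) = (168 + 48) / 1200 = 216/1200 = 0.1800 → 18.0 centimorgans.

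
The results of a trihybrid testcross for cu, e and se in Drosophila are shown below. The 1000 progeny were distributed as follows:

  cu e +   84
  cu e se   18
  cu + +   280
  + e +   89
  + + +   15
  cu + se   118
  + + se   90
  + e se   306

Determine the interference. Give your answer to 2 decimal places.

The two most frequent reciprocal classes, + e se and cu + +, are the parental types, so the F1 was + e se / cu + +.
The two rarest classes, cu e se and + + +, are the double crossovers. Comparing them with the parentals, only the cu allele has switched, so cu is the middle locus and the order is se – cu – e.
se–cu: (207 + 33)/1000 = 0.2400; cu–e: (174 + 33)/1000 = 0.2070.
Expected DCO frequency = 0.2400 × 0.2070 ≈ 0.04968; observed = 33/1000 ≈ 0.03300.
Coefficient of coincidence = 0.03300/0.04968 ≈ 0.66; interference = 1 − 0.66 = 0.34.

0.34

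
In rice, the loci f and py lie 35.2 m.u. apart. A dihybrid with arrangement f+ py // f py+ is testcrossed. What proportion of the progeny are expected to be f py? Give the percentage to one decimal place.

17.6%

A map distance of 35.2 m.u. corresponds to a recombination frequency of 0.352.
The F1 is f+ py / f py+, so f py is a recombinant gamete class with expected frequency r/2 = 0.352/2 = 0.1760.
That is 0.1760 = 17.6% of the progeny.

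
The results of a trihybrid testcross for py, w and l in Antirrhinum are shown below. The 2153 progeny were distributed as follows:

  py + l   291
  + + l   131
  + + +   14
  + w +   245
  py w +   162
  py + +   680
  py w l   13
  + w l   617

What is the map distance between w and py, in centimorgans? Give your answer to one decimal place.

The two most frequent reciprocal classes, + w l and py + +, are the parental types, so the F1 was + w l / py + +.
The two rarest classes, py w l and + + +, are the double crossovers. Comparing them with the parentals, only the py allele has switched, so py is the middle locus and the order is l – py – w.
Crossovers in the py–w interval produce the single-crossover classes + + l and py w + (131 + 162 = 293) plus the double crossovers (27).
RF(py–w) = (293 + 27) / 2153 = 320/2153 = 0.1486 → 14.9 centimorgans.

14.9 centimorgans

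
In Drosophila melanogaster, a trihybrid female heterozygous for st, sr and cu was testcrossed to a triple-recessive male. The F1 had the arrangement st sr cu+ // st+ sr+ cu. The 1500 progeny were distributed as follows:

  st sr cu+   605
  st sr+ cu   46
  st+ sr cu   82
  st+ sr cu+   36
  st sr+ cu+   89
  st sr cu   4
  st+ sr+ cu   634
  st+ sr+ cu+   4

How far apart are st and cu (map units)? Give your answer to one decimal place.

The two rarest classes, st sr cu and st+ sr+ cu+, are the double crossovers. Comparing them with the parentals, only the cu allele has switched, so cu is the middle locus and the order is st – cu – sr.
Crossovers in the st–cu interval produce the single-crossover classes st+ sr cu+ and st sr+ cu (36 + 46 = 82) plus the double crossovers (8).
RF(st–cu) = (82 + 8) / 1500 = 90/1500 = 0.0600 → 6.0 map units.

6.0 map units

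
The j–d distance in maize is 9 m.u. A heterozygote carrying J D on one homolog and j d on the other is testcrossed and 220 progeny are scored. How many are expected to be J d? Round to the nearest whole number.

10

A map distance of 9 m.u. corresponds to a recombination frequency of 0.090.
The F1 is J D / j d, so J d is a recombinant gamete class with expected frequency r/2 = 0.090/2 = 0.0450.
Expected number = 0.0450 × 220 = 9.90 ≈ 10.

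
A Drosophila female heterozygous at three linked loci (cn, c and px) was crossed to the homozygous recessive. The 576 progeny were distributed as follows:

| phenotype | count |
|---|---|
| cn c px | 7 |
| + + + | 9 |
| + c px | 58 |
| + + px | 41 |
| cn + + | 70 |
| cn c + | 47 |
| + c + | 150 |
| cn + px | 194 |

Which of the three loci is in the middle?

The two most frequent reciprocal classes, cn + px and + c +, are the parental types, so the F1 was cn + px / + c +.
The two rarest classes, cn c px and + + +, are the double crossovers. Comparing them with the parentals, only the c allele has switched, so c is the middle locus and the order is px – c – cn.

c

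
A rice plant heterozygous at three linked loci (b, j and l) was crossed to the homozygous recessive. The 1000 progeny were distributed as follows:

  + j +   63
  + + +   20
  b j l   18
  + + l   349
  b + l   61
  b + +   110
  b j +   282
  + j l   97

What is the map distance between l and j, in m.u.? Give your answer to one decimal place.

The two most frequent reciprocal classes, + + l and b j +, are the parental types, so the F1 was + + l / b j +.
The two rarest classes, + + + and b j l, are the double crossovers. Comparing them with the parentals, only the l allele has switched, so l is the middle locus and the order is j – l – b.
Crossovers in the j–l interval produce the single-crossover classes + j l and b + + (97 + 110 = 207) plus the double crossovers (38).
RF(j–l) = (207 + 38) / 1000 = 245/1000 = 0.2450 → 24.5 m.u.

24.5 m.u.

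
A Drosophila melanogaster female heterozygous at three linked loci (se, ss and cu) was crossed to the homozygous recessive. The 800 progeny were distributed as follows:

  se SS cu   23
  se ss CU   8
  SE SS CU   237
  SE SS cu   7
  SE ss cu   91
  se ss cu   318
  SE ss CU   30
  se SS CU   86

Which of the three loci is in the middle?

cu

The two most frequent reciprocal classes, se ss cu and SE SS CU, are the parental types, so the F1 was se ss cu / SE SS CU.
The two rarest classes, se ss CU and SE SS cu, are the double crossovers. Comparing them with the parentals, only the cu allele has switched, so cu is the middle locus and the order is ss – cu – se.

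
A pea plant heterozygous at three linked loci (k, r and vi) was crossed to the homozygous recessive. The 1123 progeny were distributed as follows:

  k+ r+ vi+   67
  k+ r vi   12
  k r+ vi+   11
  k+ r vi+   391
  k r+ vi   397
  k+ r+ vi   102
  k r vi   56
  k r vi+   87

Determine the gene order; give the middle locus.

The two most frequent reciprocal classes, k r+ vi and k+ r vi+, are the parental types, so the F1 was k r+ vi / k+ r vi+.
The two rarest classes, k r+ vi+ and k+ r vi, are the double crossovers. Comparing them with the parentals, only the vi allele has switched, so vi is the middle locus and the order is r – vi – k.

vi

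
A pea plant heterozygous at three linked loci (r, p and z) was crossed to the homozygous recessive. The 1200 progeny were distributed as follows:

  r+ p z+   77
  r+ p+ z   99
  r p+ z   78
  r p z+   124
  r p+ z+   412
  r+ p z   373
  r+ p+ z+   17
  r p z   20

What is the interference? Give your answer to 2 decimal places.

0.11

The two most frequent reciprocal classes, r p+ z+ and r+ p z, are the parental types, so the F1 was r p+ z+ / r+ p z.
The two rarest classes, r+ p+ z+ and r p z, are the double crossovers. Comparing them with the parentals, only the r allele has switched, so r is the middle locus and the order is z – r – p.
z–r: (155 + 37)/1200 = 0.1600; r–p: (223 + 37)/1200 = 0.2167.
Expected DCO frequency = 0.1600 × 0.2167 ≈ 0.03467; observed = 37/1200 ≈ 0.03083.
Coefficient of coincidence = 0.03083/0.03467 ≈ 0.89; interference = 1 − 0.89 = 0.11.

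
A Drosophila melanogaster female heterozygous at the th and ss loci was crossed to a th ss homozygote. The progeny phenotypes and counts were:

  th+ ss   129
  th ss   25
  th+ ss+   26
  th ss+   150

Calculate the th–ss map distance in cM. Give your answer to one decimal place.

The two most frequent classes, th+ ss (129) and th ss+ (150), are the parental types, so the F1 was th+ ss / th ss+.
The recombinant classes are th+ ss+ and th ss: 26 + 25 = 51.
Recombination frequency = 51/330 = 0.1545 ≈ 15.5%, i.e. 15.5 cM.

15.5 cM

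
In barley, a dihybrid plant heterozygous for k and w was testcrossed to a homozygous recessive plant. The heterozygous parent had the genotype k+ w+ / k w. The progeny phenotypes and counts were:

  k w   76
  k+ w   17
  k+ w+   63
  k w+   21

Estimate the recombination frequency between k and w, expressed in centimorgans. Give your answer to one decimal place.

21.5 centimorgans

The recombinant classes are k+ w and k w+: 17 + 21 = 38.
Recombination frequency = 38/177 = 0.2147 ≈ 21.5%, i.e. 21.5 centimorgans.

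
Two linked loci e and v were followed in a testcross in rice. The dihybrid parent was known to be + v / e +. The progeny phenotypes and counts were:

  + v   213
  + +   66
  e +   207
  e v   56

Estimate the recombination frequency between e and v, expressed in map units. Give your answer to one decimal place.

The recombinant classes are + + and e v: 66 + 56 = 122.
Recombination frequency = 122/542 = 0.2251 ≈ 22.5%, i.e. 22.5 map units.

22.5 map units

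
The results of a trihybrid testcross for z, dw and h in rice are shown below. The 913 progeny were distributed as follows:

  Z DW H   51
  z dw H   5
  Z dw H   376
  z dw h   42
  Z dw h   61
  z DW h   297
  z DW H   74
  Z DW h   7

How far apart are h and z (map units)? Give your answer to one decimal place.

The two most frequent reciprocal classes, Z dw H and z DW h, are the parental types, so the F1 was Z dw H / z DW h.
The two rarest classes, z dw H and Z DW h, are the double crossovers. Comparing them with the parentals, only the z allele has switched, so z is the middle locus and the order is h – z – dw.
Crossovers in the h–z interval produce the single-crossover classes Z dw h and z DW H (61 + 74 = 135) plus the double crossovers (12).
RF(h–z) = (135 + 12) / 913 = 147/913 = 0.1610 → 16.1 map units.

16.1 map units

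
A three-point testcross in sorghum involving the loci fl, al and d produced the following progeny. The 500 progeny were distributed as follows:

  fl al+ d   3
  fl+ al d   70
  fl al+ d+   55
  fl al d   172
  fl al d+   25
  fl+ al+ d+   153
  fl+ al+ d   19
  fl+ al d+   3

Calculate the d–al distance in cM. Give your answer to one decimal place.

The two most frequent reciprocal classes, fl al d and fl+ al+ d+, are the parental types, so the F1 was fl al d / fl+ al+ d+.
The two rarest classes, fl al+ d and fl+ al d+, are the double crossovers. Comparing them with the parentals, only the al allele has switched, so al is the middle locus and the order is d – al – fl.
Crossovers in the d–al interval produce the single-crossover classes fl al d+ and fl+ al+ d (25 + 19 = 44) plus the double crossovers (6).
RF(d–al) = (44 + 6) / 500 = 50/500 = 0.1000 → 10.0 cM.

10.0 cM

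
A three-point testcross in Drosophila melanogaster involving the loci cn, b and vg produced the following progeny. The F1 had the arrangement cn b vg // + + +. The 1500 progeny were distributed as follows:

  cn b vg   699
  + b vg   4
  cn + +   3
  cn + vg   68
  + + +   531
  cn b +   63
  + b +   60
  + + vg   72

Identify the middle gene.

cn

The two rarest classes, + b vg and cn + +, are the double crossovers. Comparing them with the parentals, only the cn allele has switched, so cn is the middle locus and the order is vg – cn – b.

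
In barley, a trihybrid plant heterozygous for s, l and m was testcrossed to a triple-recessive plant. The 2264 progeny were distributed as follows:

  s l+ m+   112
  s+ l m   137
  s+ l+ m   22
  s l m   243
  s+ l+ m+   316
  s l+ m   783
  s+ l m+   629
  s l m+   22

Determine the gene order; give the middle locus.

s

The two most frequent reciprocal classes, s+ l m+ and s l+ m, are the parental types, so the F1 was s+ l m+ / s l+ m.
The two rarest classes, s l m+ and s+ l+ m, are the double crossovers. Comparing them with the parentals, only the s allele has switched, so s is the middle locus and the order is m – s – l.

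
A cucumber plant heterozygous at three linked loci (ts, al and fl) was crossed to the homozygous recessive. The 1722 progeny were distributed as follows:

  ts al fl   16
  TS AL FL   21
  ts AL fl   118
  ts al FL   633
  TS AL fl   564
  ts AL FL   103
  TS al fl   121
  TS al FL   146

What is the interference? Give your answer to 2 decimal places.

The two most frequent reciprocal classes, ts al FL and TS AL fl, are the parental types, so the F1 was ts al FL / TS AL fl.
The two rarest classes, ts al fl and TS AL FL, are the double crossovers. Comparing them with the parentals, only the fl allele has switched, so fl is the middle locus and the order is ts – fl – al.
ts–fl: (264 + 37)/1722 = 0.1748; fl–al: (224 + 37)/1722 = 0.1516.
Expected DCO frequency = 0.1748 × 0.1516 ≈ 0.02650; observed = 37/1722 ≈ 0.02149.
Coefficient of coincidence = 0.02149/0.02650 ≈ 0.81; interference = 1 − 0.81 = 0.19.

0.19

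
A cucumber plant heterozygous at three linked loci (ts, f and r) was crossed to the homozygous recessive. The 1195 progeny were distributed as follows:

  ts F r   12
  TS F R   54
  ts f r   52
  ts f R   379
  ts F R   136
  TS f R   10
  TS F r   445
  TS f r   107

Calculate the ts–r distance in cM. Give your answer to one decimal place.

The two most frequent reciprocal classes, TS F r and ts f R, are the parental types, so the F1 was TS F r / ts f R.
The two rarest classes, ts F r and TS f R, are the double crossovers. Comparing them with the parentals, only the ts allele has switched, so ts is the middle locus and the order is f – ts – r.
Crossovers in the ts–r interval produce the single-crossover classes TS F R and ts f r (54 + 52 = 106) plus the double crossovers (22).
RF(ts–r) = (106 + 22) / 1195 = 128/1195 = 0.1071 → 10.7 cM.

10.7 cM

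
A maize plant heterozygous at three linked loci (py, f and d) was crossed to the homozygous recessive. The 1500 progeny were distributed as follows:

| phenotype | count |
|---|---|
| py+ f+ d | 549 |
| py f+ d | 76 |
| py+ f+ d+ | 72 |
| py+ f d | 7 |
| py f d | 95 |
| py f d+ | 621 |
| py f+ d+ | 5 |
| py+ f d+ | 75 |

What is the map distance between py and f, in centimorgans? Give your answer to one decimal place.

The two most frequent reciprocal classes, py+ f+ d and py f d+, are the parental types, so the F1 was py+ f+ d / py f d+.
The two rarest classes, py+ f d and py f+ d+, are the double crossovers. Comparing them with the parentals, only the f allele has switched, so f is the middle locus and the order is py – f – d.
Crossovers in the py–f interval produce the single-crossover classes py f+ d and py+ f d+ (76 + 75 = 151) plus the double crossovers (12).
RF(py–f) = (151 + 12) / 1500 = 163/1500 = 0.1087 → 10.9 centimorgans.

10.9 centimorgans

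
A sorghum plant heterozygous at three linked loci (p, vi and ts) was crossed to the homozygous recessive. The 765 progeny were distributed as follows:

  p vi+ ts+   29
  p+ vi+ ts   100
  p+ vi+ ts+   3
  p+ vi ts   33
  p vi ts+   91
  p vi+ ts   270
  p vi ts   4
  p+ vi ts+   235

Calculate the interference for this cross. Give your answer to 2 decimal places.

The two most frequent reciprocal classes, p vi+ ts and p+ vi ts+, are the parental types, so the F1 was p vi+ ts / p+ vi ts+.
The two rarest classes, p vi ts and p+ vi+ ts+, are the double crossovers. Comparing them with the parentals, only the vi allele has switched, so vi is the middle locus and the order is ts – vi – p.
ts–vi: (62 + 7)/765 = 0.0902; vi–p: (191 + 7)/765 = 0.2588.
Expected DCO frequency = 0.0902 × 0.2588 ≈ 0.02334; observed = 7/765 ≈ 0.00915.
Coefficient of coincidence = 0.00915/0.02334 ≈ 0.39; interference = 1 − 0.39 = 0.61.

0.61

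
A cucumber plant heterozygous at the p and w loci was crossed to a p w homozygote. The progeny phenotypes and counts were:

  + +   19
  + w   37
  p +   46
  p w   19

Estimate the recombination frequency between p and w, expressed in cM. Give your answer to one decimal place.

The two most frequent classes, + w (37) and p + (46), are the parental types, so the F1 was + w / p +.
The recombinant classes are + + and p w: 19 + 19 = 38.
Recombination frequency = 38/121 = 0.3140 ≈ 31.4%, i.e. 31.4 cM.

31.4 cM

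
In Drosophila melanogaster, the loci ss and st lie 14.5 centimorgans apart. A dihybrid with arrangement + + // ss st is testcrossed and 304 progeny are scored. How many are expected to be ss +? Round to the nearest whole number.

22

A map distance of 14.5 centimorgans corresponds to a recombination frequency of 0.145.
The F1 is + + / ss st, so ss + is a recombinant gamete class with expected frequency r/2 = 0.145/2 = 0.0725.
Expected number = 0.0725 × 304 = 22.04 ≈ 22.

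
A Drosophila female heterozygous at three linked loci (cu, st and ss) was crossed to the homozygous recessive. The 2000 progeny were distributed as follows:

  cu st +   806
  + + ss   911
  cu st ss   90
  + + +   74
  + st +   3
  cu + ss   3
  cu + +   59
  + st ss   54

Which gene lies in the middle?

cu

The two most frequent reciprocal classes, cu st + and + + ss, are the parental types, so the F1 was cu st + / + + ss.
The two rarest classes, + st + and cu + ss, are the double crossovers. Comparing them with the parentals, only the cu allele has switched, so cu is the middle locus and the order is ss – cu – st.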